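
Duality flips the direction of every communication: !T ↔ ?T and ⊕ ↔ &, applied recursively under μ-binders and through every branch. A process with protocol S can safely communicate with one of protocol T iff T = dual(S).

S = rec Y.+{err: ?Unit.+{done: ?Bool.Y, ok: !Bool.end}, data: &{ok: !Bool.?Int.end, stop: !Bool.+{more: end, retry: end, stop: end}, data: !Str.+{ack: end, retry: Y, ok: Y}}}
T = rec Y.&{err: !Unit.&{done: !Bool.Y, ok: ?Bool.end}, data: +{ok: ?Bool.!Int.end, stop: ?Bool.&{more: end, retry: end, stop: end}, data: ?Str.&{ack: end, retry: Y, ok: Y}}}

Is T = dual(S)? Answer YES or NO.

rec Y vs rec Y  match (binder kept)
  +{err,data} vs &{err,data}  match labels match
    • err:
      ?Unit vs !Unit  match
        +{done,ok} vs &{done,ok}  match labels match
          • done:
            ?Bool vs !Bool  match
              Y vs Y  match
          • ok:
            !Bool vs ?Bool  match
              end vs end  match
    • data:
      &{ok,stop,data} vs +{ok,stop,data}  match labels match
        • ok:
          !Bool vs ?Bool  match
            ?Int vs !Int  match
              end vs end  match
        • stop:
          !Bool vs ?Bool  match
            +{more,retry,stop} vs &{more,retry,stop}  match labels match
              • more:
                end vs end  match
              • retry:
                end vs end  match
              • stop:
                end vs end  match
        • data:
          !Str vs ?Str  match
            +{ack,retry,ok} vs &{ack,retry,ok}  match labels match
              • ack:
                end vs end  match
              • retry:
                Y vs Y  match
              • ok:
                Y vs Y  match

YES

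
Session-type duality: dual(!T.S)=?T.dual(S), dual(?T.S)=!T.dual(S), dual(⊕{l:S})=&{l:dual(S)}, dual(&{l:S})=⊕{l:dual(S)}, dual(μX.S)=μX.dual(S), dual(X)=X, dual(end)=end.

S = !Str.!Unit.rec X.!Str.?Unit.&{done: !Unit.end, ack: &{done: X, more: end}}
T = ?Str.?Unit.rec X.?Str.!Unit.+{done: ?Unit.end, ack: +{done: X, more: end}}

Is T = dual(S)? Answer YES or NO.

YES

!Str | ?Str  ✓
  !Unit | ?Unit  ✓
    rec X | rec X  ✓ (rec unchanged)
      !Str | ?Str  ✓
        ?Unit | !Unit  ✓
          &{done,ack} | +{done,ack}  ✓ same labels
            [done]
              !Unit | ?Unit  ✓
                end | end  ✓
            [ack]
              &{done,more} | +{done,more}  ✓ same labels
                [done]
                  X | X  ✓
                [more]
                  end | end  ✓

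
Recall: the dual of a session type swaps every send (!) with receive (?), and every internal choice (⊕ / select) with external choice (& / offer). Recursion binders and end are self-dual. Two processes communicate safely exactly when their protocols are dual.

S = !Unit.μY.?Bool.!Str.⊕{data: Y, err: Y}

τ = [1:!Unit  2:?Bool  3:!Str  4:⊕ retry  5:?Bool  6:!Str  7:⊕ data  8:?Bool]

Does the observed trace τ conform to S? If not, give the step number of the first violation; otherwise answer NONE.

4

step 1: !Unit  match  now at μY.…
step 2: ?Bool  match  now at !Str.⊕{data: μY.…, err: μY.…}
step 3: !Str  match  now at ⊕{data: μY.…, err: μY.…}
step 4: got ⊕ retry, protocol expects ⊕ data or ⊕ err  ✗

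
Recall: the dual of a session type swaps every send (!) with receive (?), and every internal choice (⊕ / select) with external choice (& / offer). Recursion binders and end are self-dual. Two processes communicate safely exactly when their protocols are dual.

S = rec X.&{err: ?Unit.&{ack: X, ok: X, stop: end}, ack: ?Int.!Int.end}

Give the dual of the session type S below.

rec X ↦ rec X  (μ self-dual)
  &{err,ack} ↦ +{err,ack}  (offer→select)
    case err:
      ?Unit ↦ !Unit
        &{ack,ok,stop} ↦ +{ack,ok,stop}  (offer→select)
          case ack:
            X ↦ X
          case ok:
            X ↦ X
          case stop:
            end ↦ end
    case ack:
      ?Int ↦ !Int
        !Int ↦ ?Int
          end ↦ end

rec X.+{err: !Unit.+{ack: X, ok: X, stop: end}, ack: !Int.?Int.end}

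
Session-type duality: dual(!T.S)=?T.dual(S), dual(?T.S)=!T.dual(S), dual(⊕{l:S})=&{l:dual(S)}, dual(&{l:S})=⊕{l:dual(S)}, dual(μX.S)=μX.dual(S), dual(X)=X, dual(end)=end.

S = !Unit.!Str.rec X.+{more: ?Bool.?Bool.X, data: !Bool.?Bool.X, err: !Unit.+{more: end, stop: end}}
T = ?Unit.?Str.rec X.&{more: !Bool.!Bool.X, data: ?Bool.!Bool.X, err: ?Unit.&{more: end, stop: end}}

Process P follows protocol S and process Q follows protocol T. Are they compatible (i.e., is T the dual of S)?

YES

!Unit vs ?Unit  match
  !Str vs ?Str  match
    rec X vs rec X  match (μ self-dual)
      +{more,data,err} vs &{more,data,err}  match same labels
        • more:
          ?Bool vs !Bool  match
            ?Bool vs !Bool  match
              X vs X  match
        • data:
          !Bool vs ?Bool  match
            ?Bool vs !Bool  match
              X vs X  match
        • err:
          !Unit vs ?Unit  match
            +{more,stop} vs &{more,stop}  match same labels
              • more:
                end vs end  match
              • stop:
                end vs end  match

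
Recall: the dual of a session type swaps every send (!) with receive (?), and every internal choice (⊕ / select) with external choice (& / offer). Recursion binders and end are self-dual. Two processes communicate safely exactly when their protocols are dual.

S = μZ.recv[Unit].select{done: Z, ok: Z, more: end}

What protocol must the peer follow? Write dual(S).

μZ → μZ  (binder kept)
  recv[Unit] → send[Unit]
    select{done,ok,more} → offer{done,ok,more}  (select→offer)
      case done:
        Z self-dual
      case ok:
        Z self-dual
      case more:
        end self-dual

μZ.send[Unit].offer{done: Z, ok: Z, more: end}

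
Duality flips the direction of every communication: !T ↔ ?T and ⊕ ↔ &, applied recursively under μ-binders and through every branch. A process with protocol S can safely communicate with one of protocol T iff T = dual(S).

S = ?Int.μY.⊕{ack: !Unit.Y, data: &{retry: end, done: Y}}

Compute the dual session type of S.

?Int = !Int
  μY = μY  (μ self-dual)
    ⊕{ack,data} = &{ack,data}  (⊕→&)
      • ack:
        !Unit = ?Unit
          dual(Y) = Y
      • data:
        &{retry,done} = ⊕{retry,done}  (&→⊕)
          • retry:
            dual(end) = end
          • done:
            dual(Y) = Y

!Int.μY.&{ack: ?Unit.Y, data: ⊕{retry: end, done: Y}}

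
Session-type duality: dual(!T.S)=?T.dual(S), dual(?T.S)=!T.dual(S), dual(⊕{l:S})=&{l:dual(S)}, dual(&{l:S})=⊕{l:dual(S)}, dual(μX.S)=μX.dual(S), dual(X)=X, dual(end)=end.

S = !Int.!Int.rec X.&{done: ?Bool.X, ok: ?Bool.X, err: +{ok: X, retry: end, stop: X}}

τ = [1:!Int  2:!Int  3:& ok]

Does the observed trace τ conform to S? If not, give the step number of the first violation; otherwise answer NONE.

step 1: !Int  ok  state: !Int.rec X.…
step 2: !Int  ok  state: rec X.…
step 3: & ok  ok  state: ?Bool.rec X.…
τ conforms to S (length 3)

NONE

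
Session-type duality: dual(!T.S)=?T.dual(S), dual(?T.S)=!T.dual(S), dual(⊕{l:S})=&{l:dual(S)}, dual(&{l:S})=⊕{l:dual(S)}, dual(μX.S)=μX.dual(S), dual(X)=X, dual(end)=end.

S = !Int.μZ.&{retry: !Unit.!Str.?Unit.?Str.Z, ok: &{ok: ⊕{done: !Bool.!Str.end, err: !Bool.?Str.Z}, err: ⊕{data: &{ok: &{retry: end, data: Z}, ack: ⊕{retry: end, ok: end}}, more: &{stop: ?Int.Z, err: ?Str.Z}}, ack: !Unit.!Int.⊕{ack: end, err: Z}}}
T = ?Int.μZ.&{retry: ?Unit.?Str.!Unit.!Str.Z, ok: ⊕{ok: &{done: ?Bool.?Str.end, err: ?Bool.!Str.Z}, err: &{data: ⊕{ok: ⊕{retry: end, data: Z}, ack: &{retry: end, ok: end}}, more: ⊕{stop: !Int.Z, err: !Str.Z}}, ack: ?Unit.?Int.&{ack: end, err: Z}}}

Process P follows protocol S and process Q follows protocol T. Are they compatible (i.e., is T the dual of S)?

NO

!Int ‖ ?Int  ok
  μZ ‖ μZ  ok (binder kept)
    &{retry,ok} ‖ &{retry,ok}  ✗ choice polarity not flipped — not dual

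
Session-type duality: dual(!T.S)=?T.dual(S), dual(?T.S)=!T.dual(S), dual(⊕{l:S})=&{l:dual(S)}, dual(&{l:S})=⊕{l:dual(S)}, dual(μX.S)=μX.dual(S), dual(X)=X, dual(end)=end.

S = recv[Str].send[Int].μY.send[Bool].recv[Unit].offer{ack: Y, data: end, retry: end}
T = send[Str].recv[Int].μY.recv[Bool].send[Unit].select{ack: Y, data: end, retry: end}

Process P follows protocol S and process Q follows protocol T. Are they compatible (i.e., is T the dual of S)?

recv[Str] | send[Str]  match
  send[Int] | recv[Int]  match
    μY | μY  match (μ self-dual)
      send[Bool] | recv[Bool]  match
        recv[Unit] | send[Unit]  match
          offer{ack,data,retry} | select{ack,data,retry}  match label sets agree
            • ack:
              Y | Y  match
            • data:
              end | end  match
            • retry:
              end | end  match

YES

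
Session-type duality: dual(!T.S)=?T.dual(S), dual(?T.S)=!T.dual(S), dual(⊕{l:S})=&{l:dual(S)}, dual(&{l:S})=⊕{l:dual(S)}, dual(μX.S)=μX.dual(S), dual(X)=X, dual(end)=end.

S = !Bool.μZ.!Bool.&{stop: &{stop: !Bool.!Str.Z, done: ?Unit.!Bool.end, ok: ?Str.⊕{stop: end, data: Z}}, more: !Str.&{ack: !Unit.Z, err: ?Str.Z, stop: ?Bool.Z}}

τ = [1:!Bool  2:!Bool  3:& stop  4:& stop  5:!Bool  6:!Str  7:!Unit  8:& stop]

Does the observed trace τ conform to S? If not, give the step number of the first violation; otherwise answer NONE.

@1 !Bool  ok  now at μZ.…
@2 !Bool  ok  now at &{stop: &{stop: !Bool.!Str.μZ.…, done: ?Unit.!Bool.end, ok: ?Str.⊕{stop: end, data: μZ.…}}, more: !Str.&{ack: !Unit.μZ.…, err: ?Str.μZ.…, stop: ?Bool.μZ.…}}
@3 & stop  ok  now at &{stop: !Bool.!Str.μZ.…, done: ?Unit.!Bool.end, ok: ?Str.⊕{stop: end, data: μZ.…}}
@4 & stop  ok  now at !Bool.!Str.μZ.…
@5 !Bool  ok  now at !Str.μZ.…
@6 !Str  ok  now at μZ.…
@7 got !Unit, protocol expects !Bool  ✗

7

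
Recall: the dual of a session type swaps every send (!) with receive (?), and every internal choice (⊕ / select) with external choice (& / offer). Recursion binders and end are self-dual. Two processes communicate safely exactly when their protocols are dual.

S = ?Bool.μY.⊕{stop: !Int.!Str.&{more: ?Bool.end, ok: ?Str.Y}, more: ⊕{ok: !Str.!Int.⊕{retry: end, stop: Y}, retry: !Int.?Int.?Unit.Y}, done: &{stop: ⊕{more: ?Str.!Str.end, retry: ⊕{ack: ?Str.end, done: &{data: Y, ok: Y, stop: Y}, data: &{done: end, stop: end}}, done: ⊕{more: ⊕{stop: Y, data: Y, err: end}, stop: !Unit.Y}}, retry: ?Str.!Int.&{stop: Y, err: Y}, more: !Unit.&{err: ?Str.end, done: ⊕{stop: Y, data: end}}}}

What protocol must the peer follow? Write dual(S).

?Bool → !Bool
  μY → μY  (binder kept)
    ⊕{stop,more,done} → &{stop,more,done}  (⊕→&)
      case stop:
        !Int → ?Int
          !Str → ?Str
            &{more,ok} → ⊕{more,ok}  (offer→select)
              case more:
                ?Bool → !Bool
                  end ↦ end
              case ok:
                ?Str → !Str
                  Y ↦ Y
      case more:
        ⊕{ok,retry} → &{ok,retry}  (⊕→&)
          case ok:
            !Str → ?Str
              !Int → ?Int
                ⊕{retry,stop} → &{retry,stop}  (⊕→&)
                  case retry:
                    end ↦ end
                  case stop:
                    Y ↦ Y
          case retry:
            !Int → ?Int
              ?Int → !Int
                ?Unit → !Unit
                  Y ↦ Y
      case done:
        &{stop,retry,more} → ⊕{stop,retry,more}  (offer→select)
          case stop:
            ⊕{more,retry,done} → &{more,retry,done}  (⊕→&)
              case more:
                ?Str → !Str
                  !Str → ?Str
                    end ↦ end
              case retry:
                ⊕{ack,done,data} → &{ack,done,data}  (⊕→&)
                  case ack:
                    ?Str → !Str
                      end ↦ end
                  case done:
                    &{data,ok,stop} → ⊕{data,ok,stop}  (offer→select)
                      case data:
                        Y ↦ Y
                      case ok:
                        Y ↦ Y
                      case stop:
                        Y ↦ Y
                  case data:
                    &{done,stop} → ⊕{done,stop}  (offer→select)
                      case done:
                        end ↦ end
                      case stop:
                        end ↦ end
              case done:
                ⊕{more,stop} → &{more,stop}  (⊕→&)
                  case more:
                    ⊕{stop,data,err} → &{stop,data,err}  (⊕→&)
                      case stop:
                        Y ↦ Y
                      case data:
                        Y ↦ Y
                      case err:
                        end ↦ end
                  case stop:
                    !Unit → ?Unit
                      Y ↦ Y
          case retry:
            ?Str → !Str
              !Int → ?Int
                &{stop,err} → ⊕{stop,err}  (offer→select)
                  case stop:
                    Y ↦ Y
                  case err:
                    Y ↦ Y
          case more:
            !Unit → ?Unit
              &{err,done} → ⊕{err,done}  (offer→select)
                case err:
                  ?Str → !Str
                    end ↦ end
                case done:
                  ⊕{stop,data} → &{stop,data}  (⊕→&)
                    case stop:
                      Y ↦ Y
                    case data:
                      end ↦ end

!Bool.μY.&{stop: ?Int.?Str.⊕{more: !Bool.end, ok: !Str.Y}, more: &{ok: ?Str.?Int.&{retry: end, stop: Y}, retry: ?Int.!Int.!Unit.Y}, done: ⊕{stop: &{more: !Str.?Str.end, retry: &{ack: !Str.end, done: ⊕{data: Y, ok: Y, stop: Y}, data: ⊕{done: end, stop: end}}, done: &{more: &{stop: Y, data: Y, err: end}, stop: ?Unit.Y}}, retry: !Str.?Int.⊕{stop: Y, err: Y}, more: ?Unit.⊕{err: !Str.end, done: &{stop: Y, data: end}}}}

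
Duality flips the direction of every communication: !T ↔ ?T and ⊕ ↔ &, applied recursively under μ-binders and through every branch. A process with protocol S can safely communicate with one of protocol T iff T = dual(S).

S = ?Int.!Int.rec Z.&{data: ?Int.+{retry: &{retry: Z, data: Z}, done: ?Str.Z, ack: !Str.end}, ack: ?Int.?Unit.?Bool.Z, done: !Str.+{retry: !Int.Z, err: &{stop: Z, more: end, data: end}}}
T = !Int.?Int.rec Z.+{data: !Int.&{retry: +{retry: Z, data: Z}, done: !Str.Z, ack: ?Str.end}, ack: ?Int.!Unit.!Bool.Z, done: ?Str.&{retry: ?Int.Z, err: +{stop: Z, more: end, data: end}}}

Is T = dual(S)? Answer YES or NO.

?Int ‖ !Int  ok
  !Int ‖ ?Int  ok
    rec Z ‖ rec Z  ok (μ self-dual)
      &{data,ack,done} ‖ +{data,ack,done}  ok same labels
        case data:
          ?Int ‖ !Int  ok
            +{retry,done,ack} ‖ &{retry,done,ack}  ok same labels
              case retry:
                &{retry,data} ‖ +{retry,data}  ok same labels
                  case retry:
                    Z ‖ Z  ok
                  case data:
                    Z ‖ Z  ok
              case done:
                ?Str ‖ !Str  ok
                  Z ‖ Z  ok
              case ack:
                !Str ‖ ?Str  ok
                  end ‖ end  ok
        case ack:
          ?Int ‖ ?Int  ✗ same direction on both sides — not dual

NO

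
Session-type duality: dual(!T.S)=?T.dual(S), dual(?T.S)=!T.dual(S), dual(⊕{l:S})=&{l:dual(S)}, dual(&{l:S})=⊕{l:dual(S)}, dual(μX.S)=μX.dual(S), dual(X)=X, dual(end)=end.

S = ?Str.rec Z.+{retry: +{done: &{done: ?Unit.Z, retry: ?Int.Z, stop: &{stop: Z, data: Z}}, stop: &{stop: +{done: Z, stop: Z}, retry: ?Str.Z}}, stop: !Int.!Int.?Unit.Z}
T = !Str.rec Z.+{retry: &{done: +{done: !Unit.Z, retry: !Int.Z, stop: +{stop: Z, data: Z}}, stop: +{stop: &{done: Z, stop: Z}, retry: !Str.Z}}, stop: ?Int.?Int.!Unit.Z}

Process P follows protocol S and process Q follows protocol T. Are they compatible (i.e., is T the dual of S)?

?Str | !Str  ok
  rec Z | rec Z  ok (μ self-dual)
    +{retry,stop} | +{retry,stop}  ✗ choice polarity not flipped — not dual

NO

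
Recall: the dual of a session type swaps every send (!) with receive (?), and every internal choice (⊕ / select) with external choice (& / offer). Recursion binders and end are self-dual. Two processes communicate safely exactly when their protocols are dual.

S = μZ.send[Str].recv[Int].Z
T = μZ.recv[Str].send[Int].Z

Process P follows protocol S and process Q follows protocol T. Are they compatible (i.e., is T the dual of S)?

YES

μZ | μZ  match (rec unchanged)
  send[Str] | recv[Str]  match
    recv[Int] | send[Int]  match
      Z | Z  match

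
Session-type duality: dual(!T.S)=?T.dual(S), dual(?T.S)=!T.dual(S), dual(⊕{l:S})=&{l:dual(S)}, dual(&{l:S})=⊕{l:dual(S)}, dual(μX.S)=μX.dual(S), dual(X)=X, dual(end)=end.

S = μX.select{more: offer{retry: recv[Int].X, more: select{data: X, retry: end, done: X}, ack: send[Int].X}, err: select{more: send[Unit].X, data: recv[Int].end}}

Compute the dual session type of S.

μX.offer{more: select{retry: send[Int].X, more: offer{data: X, retry: end, done: X}, ack: recv[Int].X}, err: offer{more: recv[Unit].X, data: send[Int].end}}

μX = μX  (μ self-dual)
  select{more,err} = offer{more,err}  (select→offer)
    [more]
      offer{retry,more,ack} = select{retry,more,ack}  (offer→select)
        [retry]
          recv[Int] = send[Int]
            X ↦ X
        [more]
          select{data,retry,done} = offer{data,retry,done}  (select→offer)
            [data]
              X ↦ X
            [retry]
              end ↦ end
            [done]
              X ↦ X
        [ack]
          send[Int] = recv[Int]
            X ↦ X
    [err]
      select{more,data} = offer{more,data}  (select→offer)
        [more]
          send[Unit] = recv[Unit]
            X ↦ X
        [data]
          recv[Int] = send[Int]
            end ↦ end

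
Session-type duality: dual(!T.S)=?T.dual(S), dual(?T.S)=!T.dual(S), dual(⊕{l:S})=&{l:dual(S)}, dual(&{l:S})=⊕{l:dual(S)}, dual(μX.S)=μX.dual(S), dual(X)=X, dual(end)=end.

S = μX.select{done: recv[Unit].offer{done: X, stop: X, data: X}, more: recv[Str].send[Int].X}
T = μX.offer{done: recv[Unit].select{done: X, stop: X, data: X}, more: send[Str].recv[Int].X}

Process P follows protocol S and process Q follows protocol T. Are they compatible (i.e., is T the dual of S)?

NO

μX ‖ μX  match (binder kept)
  select{done,more} ‖ offer{done,more}  match labels match
    • done:
      recv[Unit] ‖ recv[Unit]  ✗ same direction on both sides — not dual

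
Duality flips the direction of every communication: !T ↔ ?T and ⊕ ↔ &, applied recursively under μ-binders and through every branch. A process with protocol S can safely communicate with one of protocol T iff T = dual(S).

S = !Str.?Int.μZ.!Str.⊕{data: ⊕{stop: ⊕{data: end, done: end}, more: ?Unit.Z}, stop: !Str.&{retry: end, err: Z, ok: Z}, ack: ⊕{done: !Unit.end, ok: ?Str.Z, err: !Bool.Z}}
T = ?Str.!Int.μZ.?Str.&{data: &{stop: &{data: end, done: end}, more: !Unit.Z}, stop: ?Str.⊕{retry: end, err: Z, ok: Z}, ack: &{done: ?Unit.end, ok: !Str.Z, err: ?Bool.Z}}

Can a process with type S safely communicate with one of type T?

!Str | ?Str  ok
  ?Int | !Int  ok
    μZ | μZ  ok (binder kept)
      !Str | ?Str  ok
        ⊕{data,stop,ack} | &{data,stop,ack}  ok same labels
          case data:
            ⊕{stop,more} | &{stop,more}  ok same labels
              case stop:
                ⊕{data,done} | &{data,done}  ok same labels
                  case data:
                    end | end  ok
                  case done:
                    end | end  ok
              case more:
                ?Unit | !Unit  ok
                  Z | Z  ok
          case stop:
            !Str | ?Str  ok
              &{retry,err,ok} | ⊕{retry,err,ok}  ok same labels
                case retry:
                  end | end  ok
                case err:
                  Z | Z  ok
                case ok:
                  Z | Z  ok
          case ack:
            ⊕{done,ok,err} | &{done,ok,err}  ok same labels
              case done:
                !Unit | ?Unit  ok
                  end | end  ok
              case ok:
                ?Str | !Str  ok
                  Z | Z  ok
              case err:
                !Bool | ?Bool  ok
                  Z | Z  ok

YES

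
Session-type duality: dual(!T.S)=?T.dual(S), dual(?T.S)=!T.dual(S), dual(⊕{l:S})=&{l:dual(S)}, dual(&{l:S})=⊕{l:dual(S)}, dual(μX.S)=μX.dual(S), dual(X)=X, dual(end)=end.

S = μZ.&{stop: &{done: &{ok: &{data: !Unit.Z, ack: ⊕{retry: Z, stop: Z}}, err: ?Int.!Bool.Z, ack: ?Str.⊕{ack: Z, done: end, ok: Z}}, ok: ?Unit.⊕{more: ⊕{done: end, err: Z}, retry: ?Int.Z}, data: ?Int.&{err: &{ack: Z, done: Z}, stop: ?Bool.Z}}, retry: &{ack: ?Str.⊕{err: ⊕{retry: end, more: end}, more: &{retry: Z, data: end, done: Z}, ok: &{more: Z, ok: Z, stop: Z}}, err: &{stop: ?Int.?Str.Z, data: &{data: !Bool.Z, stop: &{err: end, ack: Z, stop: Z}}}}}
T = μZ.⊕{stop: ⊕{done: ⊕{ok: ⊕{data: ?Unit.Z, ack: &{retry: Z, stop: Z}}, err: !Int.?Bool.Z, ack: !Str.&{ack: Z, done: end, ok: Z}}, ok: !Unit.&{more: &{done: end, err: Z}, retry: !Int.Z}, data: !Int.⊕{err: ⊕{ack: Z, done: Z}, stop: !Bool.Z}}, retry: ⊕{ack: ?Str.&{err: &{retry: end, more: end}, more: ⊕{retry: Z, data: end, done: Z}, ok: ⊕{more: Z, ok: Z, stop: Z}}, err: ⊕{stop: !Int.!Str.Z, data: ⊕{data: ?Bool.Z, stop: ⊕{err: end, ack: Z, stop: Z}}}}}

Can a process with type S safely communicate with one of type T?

μZ | μZ  ✓ (binder kept)
  &{stop,retry} | ⊕{stop,retry}  ✓ labels match
    • stop:
      &{done,ok,data} | ⊕{done,ok,data}  ✓ labels match
        • done:
          &{ok,err,ack} | ⊕{ok,err,ack}  ✓ labels match
            • ok:
              &{data,ack} | ⊕{data,ack}  ✓ labels match
                • data:
                  !Unit | ?Unit  ✓
                    Z | Z  ✓
                • ack:
                  ⊕{retry,stop} | &{retry,stop}  ✓ labels match
                    • retry:
                      Z | Z  ✓
                    • stop:
                      Z | Z  ✓
            • err:
              ?Int | !Int  ✓
                !Bool | ?Bool  ✓
                  Z | Z  ✓
            • ack:
              ?Str | !Str  ✓
                ⊕{ack,done,ok} | &{ack,done,ok}  ✓ labels match
                  • ack:
                    Z | Z  ✓
                  • done:
                    end | end  ✓
                  • ok:
                    Z | Z  ✓
        • ok:
          ?Unit | !Unit  ✓
            ⊕{more,retry} | &{more,retry}  ✓ labels match
              • more:
                ⊕{done,err} | &{done,err}  ✓ labels match
                  • done:
                    end | end  ✓
                  • err:
                    Z | Z  ✓
              • retry:
                ?Int | !Int  ✓
                  Z | Z  ✓
        • data:
          ?Int | !Int  ✓
            &{err,stop} | ⊕{err,stop}  ✓ labels match
              • err:
                &{ack,done} | ⊕{ack,done}  ✓ labels match
                  • ack:
                    Z | Z  ✓
                  • done:
                    Z | Z  ✓
              • stop:
                ?Bool | !Bool  ✓
                  Z | Z  ✓
    • retry:
      &{ack,err} | ⊕{ack,err}  ✓ labels match
        • ack:
          ?Str | ?Str  ✗ same direction on both sides — not dual

NO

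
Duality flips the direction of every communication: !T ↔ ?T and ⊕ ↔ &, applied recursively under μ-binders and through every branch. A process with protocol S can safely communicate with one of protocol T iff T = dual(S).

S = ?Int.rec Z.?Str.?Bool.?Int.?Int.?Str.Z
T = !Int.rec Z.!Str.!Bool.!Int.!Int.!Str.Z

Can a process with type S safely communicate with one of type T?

?Int | !Int  ✓
  rec Z | rec Z  ✓ (μ self-dual)
    ?Str | !Str  ✓
      ?Bool | !Bool  ✓
        ?Int | !Int  ✓
          ?Int | !Int  ✓
            ?Str | !Str  ✓
              Z | Z  ✓

YES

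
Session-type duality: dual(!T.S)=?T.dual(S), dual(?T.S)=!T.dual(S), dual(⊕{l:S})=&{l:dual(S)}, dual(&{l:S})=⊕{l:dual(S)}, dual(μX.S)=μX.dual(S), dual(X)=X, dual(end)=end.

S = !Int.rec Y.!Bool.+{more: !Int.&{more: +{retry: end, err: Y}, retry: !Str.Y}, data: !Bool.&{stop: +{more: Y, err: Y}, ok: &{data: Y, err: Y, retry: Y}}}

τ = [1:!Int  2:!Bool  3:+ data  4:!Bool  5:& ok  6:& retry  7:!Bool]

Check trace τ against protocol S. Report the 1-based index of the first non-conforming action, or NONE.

NONE

[1] !Int  ok  cont: rec Y.…
[2] !Bool  ok  cont: +{more: !Int.&{more: +{retry: end, err: rec Y.…}, retry: !Str.rec Y.…}, data: !Bool.&{stop: +{more: rec Y.…, err: rec Y.…}, ok: &{data: rec Y.…, err: rec Y.…, retry: rec Y.…}}}
[3] + data  ok  cont: !Bool.&{stop: +{more: rec Y.…, err: rec Y.…}, ok: &{data: rec Y.…, err: rec Y.…, retry: rec Y.…}}
[4] !Bool  ok  cont: &{stop: +{more: rec Y.…, err: rec Y.…}, ok: &{data: rec Y.…, err: rec Y.…, retry: rec Y.…}}
[5] & ok  ok  cont: &{data: rec Y.…, err: rec Y.…, retry: rec Y.…}
[6] & retry  ok  cont: rec Y.…
[7] !Bool  ok  cont: +{more: !Int.&{more: +{retry: end, err: rec Y.…}, retry: !Str.rec Y.…}, data: !Bool.&{stop: +{more: rec Y.…, err: rec Y.…}, ok: &{data: rec Y.…, err: rec Y.…, retry: rec Y.…}}}
trace exhausted — no violation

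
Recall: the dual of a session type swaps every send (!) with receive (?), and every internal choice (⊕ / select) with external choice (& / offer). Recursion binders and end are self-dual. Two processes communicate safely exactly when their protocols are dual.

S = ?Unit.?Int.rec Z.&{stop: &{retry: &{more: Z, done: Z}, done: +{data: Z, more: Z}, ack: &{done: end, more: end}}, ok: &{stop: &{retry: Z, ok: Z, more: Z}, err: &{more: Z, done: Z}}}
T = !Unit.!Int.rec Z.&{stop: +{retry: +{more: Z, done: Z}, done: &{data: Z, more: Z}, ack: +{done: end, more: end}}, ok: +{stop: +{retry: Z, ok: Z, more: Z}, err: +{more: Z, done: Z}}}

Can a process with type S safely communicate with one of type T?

?Unit vs !Unit  ok
  ?Int vs !Int  ok
    rec Z vs rec Z  ok (μ self-dual)
      &{stop,ok} vs &{stop,ok}  ✗ choice polarity not flipped — not dual

NO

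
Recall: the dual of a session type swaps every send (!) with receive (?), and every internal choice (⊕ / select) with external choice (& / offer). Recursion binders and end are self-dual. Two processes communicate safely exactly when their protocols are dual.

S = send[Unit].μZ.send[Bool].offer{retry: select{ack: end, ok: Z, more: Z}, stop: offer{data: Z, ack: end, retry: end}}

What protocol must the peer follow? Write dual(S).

recv[Unit].μZ.recv[Bool].select{retry: offer{ack: end, ok: Z, more: Z}, stop: select{data: Z, ack: end, retry: end}}

send[Unit] ↦ recv[Unit]
  μZ ↦ μZ  (binder kept)
    send[Bool] ↦ recv[Bool]
      offer{retry,stop} ↦ select{retry,stop}  (offer→select)
        case retry:
          select{ack,ok,more} ↦ offer{ack,ok,more}  (⊕→&)
            case ack:
              dual(end) = end
            case ok:
              dual(Z) = Z
            case more:
              dual(Z) = Z
        case stop:
          offer{data,ack,retry} ↦ select{data,ack,retry}  (offer→select)
            case data:
              dual(Z) = Z
            case ack:
              dual(end) = end
            case retry:
              dual(end) = end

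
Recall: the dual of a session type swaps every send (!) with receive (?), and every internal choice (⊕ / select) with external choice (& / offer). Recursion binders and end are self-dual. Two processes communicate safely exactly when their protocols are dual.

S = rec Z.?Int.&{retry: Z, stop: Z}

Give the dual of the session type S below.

rec Z.!Int.+{retry: Z, stop: Z}

rec Z = rec Z  (rec unchanged)
  ?Int = !Int
    &{retry,stop} = +{retry,stop}  (external→internal)
      [retry]
        Z ↦ Z
      [stop]
        Z ↦ Z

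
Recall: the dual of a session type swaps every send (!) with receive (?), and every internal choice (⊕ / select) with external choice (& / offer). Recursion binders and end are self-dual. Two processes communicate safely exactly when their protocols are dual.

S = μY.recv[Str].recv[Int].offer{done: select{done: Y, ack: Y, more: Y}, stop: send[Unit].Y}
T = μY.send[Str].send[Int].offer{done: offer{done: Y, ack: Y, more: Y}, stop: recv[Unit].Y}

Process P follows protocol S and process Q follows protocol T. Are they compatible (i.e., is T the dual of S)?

μY ‖ μY  ✓ (binder kept)
  recv[Str] ‖ send[Str]  ✓
    recv[Int] ‖ send[Int]  ✓
      offer{done,stop} ‖ offer{done,stop}  ✗ choice polarity not flipped — not dual

NO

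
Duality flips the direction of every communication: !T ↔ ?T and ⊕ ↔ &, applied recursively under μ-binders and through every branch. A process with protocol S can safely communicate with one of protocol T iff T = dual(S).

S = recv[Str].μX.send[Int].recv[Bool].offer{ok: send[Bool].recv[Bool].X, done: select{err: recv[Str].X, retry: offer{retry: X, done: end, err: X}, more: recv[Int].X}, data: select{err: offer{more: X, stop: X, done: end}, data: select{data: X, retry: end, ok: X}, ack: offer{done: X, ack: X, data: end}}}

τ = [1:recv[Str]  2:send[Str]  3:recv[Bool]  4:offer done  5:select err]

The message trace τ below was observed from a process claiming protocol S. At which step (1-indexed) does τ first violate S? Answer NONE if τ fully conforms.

[1] recv[Str]  ✓  now at μX.…
[2] got send[Str], protocol expects send[Int]  ✗

2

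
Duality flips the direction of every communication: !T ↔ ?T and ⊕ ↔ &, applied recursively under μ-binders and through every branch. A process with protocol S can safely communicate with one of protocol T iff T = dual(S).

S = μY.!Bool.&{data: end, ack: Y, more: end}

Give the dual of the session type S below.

μY → μY  (rec unchanged)
  !Bool → ?Bool
    &{data,ack,more} → ⊕{data,ack,more}  (external→internal)
      • data:
        end self-dual
      • ack:
        Y self-dual
      • more:
        end self-dual

μY.?Bool.⊕{data: end, ack: Y, more: end}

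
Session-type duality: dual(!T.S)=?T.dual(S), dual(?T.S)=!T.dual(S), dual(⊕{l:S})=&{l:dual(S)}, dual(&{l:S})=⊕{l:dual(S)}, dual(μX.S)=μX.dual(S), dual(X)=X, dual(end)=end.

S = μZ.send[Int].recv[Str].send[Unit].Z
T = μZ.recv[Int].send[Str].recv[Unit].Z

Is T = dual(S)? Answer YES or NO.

μZ vs μZ  ok (binder kept)
  send[Int] vs recv[Int]  ok
    recv[Str] vs send[Str]  ok
      send[Unit] vs recv[Unit]  ok
        Z vs Z  ok

YES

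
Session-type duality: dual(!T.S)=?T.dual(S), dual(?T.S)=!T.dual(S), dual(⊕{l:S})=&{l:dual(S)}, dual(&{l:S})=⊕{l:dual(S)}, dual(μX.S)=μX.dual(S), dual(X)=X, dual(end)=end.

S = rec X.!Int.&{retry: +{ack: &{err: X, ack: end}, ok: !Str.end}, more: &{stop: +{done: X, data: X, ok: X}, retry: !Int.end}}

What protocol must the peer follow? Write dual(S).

rec X.?Int.+{retry: &{ack: +{err: X, ack: end}, ok: ?Str.end}, more: +{stop: &{done: X, data: X, ok: X}, retry: ?Int.end}}

rec X ↦ rec X  (rec unchanged)
  !Int ↦ ?Int
    &{retry,more} ↦ +{retry,more}  (&→⊕)
      [retry]
        +{ack,ok} ↦ &{ack,ok}  (⊕→&)
          [ack]
            &{err,ack} ↦ +{err,ack}  (&→⊕)
              [err]
                X self-dual
              [ack]
                end self-dual
          [ok]
            !Str ↦ ?Str
              end self-dual
      [more]
        &{stop,retry} ↦ +{stop,retry}  (&→⊕)
          [stop]
            +{done,data,ok} ↦ &{done,data,ok}  (⊕→&)
              [done]
                X self-dual
              [data]
                X self-dual
              [ok]
                X self-dual
          [retry]
            !Int ↦ ?Int
              end self-dual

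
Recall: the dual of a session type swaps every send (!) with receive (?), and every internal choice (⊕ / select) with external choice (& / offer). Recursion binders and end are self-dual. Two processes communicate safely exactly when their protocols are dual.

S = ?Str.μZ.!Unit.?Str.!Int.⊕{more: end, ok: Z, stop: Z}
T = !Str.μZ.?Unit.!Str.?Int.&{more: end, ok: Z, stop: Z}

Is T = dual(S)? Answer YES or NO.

?Str | !Str  match
  μZ | μZ  match (binder kept)
    !Unit | ?Unit  match
      ?Str | !Str  match
        !Int | ?Int  match
          ⊕{more,ok,stop} | &{more,ok,stop}  match labels match
            • more:
              end | end  match
            • ok:
              Z | Z  match
            • stop:
              Z | Z  match

YES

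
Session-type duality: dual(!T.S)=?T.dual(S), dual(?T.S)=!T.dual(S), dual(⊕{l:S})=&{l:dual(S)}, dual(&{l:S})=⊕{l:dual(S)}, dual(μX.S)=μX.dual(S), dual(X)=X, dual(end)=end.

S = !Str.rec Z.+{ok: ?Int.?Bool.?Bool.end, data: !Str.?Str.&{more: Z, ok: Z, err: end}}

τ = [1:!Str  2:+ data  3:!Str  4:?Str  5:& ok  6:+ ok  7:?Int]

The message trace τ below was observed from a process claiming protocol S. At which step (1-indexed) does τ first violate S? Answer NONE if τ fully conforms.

step 1: !Str  match  state: rec Z.…
step 2: + data  match  state: !Str.?Str.&{more: rec Z.…, ok: rec Z.…, err: end}
step 3: !Str  match  state: ?Str.&{more: rec Z.…, ok: rec Z.…, err: end}
step 4: ?Str  match  state: &{more: rec Z.…, ok: rec Z.…, err: end}
step 5: & ok  match  state: rec Z.…
step 6: + ok  match  state: ?Int.?Bool.?Bool.end
step 7: ?Int  match  state: ?Bool.?Bool.end
all 7 steps conform

NONE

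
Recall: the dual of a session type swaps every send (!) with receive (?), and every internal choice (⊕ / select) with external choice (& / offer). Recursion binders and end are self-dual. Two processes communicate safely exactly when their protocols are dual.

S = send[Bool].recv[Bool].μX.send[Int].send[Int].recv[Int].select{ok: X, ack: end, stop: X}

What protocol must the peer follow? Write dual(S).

recv[Bool].send[Bool].μX.recv[Int].recv[Int].send[Int].offer{ok: X, ack: end, stop: X}

send[Bool] = recv[Bool]
  recv[Bool] = send[Bool]
    μX = μX  (binder kept)
      send[Int] = recv[Int]
        send[Int] = recv[Int]
          recv[Int] = send[Int]
            select{ok,ack,stop} = offer{ok,ack,stop}  (select→offer)
              • ok:
                X ↦ X
              • ack:
                end ↦ end
              • stop:
                X ↦ X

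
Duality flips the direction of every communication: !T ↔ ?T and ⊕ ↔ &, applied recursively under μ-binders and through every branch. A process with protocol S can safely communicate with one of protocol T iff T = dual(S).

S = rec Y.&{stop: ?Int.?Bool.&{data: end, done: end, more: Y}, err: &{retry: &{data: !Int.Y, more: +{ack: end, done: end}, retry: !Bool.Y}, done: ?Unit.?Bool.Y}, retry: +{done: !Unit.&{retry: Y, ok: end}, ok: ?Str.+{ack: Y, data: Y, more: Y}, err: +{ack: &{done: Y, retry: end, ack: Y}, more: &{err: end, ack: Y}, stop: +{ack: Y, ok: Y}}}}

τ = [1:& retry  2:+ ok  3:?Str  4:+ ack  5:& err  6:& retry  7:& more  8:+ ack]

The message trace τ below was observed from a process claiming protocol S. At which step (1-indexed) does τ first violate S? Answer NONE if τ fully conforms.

step 1: & retry  ✓  cont: +{done: !Unit.&{retry: rec Y.…, ok: end}, ok: ?Str.+{ack: rec Y.…, data: rec Y.…, more: rec Y.…}, err: +{ack: &{done: rec Y.…, retry: end, ack: rec Y.…}, more: &{err: end, ack: rec Y.…}, stop: +{ack: rec Y.…, ok: rec Y.…}}}
step 2: + ok  ✓  cont: ?Str.+{ack: rec Y.…, data: rec Y.…, more: rec Y.…}
step 3: ?Str  ✓  cont: +{ack: rec Y.…, data: rec Y.…, more: rec Y.…}
step 4: + ack  ✓  cont: rec Y.…
step 5: & err  ✓  cont: &{retry: &{data: !Int.rec Y.…, more: +{ack: end, done: end}, retry: !Bool.rec Y.…}, done: ?Unit.?Bool.rec Y.…}
step 6: & retry  ✓  cont: &{data: !Int.rec Y.…, more: +{ack: end, done: end}, retry: !Bool.rec Y.…}
step 7: & more  ✓  cont: +{ack: end, done: end}
step 8: + ack  ✓  cont: end
trace exhausted — no violation

NONE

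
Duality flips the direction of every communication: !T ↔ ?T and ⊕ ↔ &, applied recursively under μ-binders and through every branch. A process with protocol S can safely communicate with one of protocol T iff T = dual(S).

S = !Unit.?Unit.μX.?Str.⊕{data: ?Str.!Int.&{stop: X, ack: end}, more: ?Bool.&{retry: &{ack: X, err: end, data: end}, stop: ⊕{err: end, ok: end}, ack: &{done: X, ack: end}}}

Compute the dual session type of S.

?Unit.!Unit.μX.!Str.&{data: !Str.?Int.⊕{stop: X, ack: end}, more: !Bool.⊕{retry: ⊕{ack: X, err: end, data: end}, stop: &{err: end, ok: end}, ack: ⊕{done: X, ack: end}}}

!Unit ↦ ?Unit
  ?Unit ↦ !Unit
    μX ↦ μX  (μ self-dual)
      ?Str ↦ !Str
        ⊕{data,more} ↦ &{data,more}  (select→offer)
          case data:
            ?Str ↦ !Str
              !Int ↦ ?Int
                &{stop,ack} ↦ ⊕{stop,ack}  (offer→select)
                  case stop:
                    X self-dual
                  case ack:
                    end self-dual
          case more:
            ?Bool ↦ !Bool
              &{retry,stop,ack} ↦ ⊕{retry,stop,ack}  (offer→select)
                case retry:
                  &{ack,err,data} ↦ ⊕{ack,err,data}  (offer→select)
                    case ack:
                      X self-dual
                    case err:
                      end self-dual
                    case data:
                      end self-dual
                case stop:
                  ⊕{err,ok} ↦ &{err,ok}  (select→offer)
                    case err:
                      end self-dual
                    case ok:
                      end self-dual
                case ack:
                  &{done,ack} ↦ ⊕{done,ack}  (offer→select)
                    case done:
                      X self-dual
                    case ack:
                      end self-dual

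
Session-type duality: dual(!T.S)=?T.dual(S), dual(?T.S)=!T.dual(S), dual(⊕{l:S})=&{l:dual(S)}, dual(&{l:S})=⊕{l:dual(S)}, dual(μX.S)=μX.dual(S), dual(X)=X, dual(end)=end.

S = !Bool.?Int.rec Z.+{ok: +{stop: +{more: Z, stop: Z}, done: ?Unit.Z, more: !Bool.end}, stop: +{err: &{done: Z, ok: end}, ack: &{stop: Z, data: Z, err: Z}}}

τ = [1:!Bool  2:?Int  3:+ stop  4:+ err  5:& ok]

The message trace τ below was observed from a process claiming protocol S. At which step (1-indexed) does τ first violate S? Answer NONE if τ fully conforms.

[1] !Bool  match  now at ?Int.rec Z.…
[2] ?Int  match  now at rec Z.…
[3] + stop  match  now at +{err: &{done: rec Z.…, ok: end}, ack: &{stop: rec Z.…, data: rec Z.…, err: rec Z.…}}
[4] + err  match  now at &{done: rec Z.…, ok: end}
[5] & ok  match  now at end
all 5 steps conform

NONE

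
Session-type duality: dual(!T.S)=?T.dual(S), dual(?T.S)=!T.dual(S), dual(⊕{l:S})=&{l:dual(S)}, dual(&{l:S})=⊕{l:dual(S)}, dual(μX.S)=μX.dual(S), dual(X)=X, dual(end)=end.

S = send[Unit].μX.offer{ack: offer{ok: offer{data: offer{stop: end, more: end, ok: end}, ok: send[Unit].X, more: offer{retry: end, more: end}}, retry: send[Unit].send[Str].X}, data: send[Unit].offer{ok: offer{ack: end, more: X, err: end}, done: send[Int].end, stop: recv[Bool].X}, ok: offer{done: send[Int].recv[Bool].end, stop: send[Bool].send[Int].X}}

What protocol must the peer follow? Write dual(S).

send[Unit] = recv[Unit]
  μX = μX  (binder kept)
    offer{ack,data,ok} = select{ack,data,ok}  (external→internal)
      [ack]
        offer{ok,retry} = select{ok,retry}  (external→internal)
          [ok]
            offer{data,ok,more} = select{data,ok,more}  (external→internal)
              [data]
                offer{stop,more,ok} = select{stop,more,ok}  (external→internal)
                  [stop]
                    dual(end) = end
                  [more]
                    dual(end) = end
                  [ok]
                    dual(end) = end
              [ok]
                send[Unit] = recv[Unit]
                  dual(X) = X
              [more]
                offer{retry,more} = select{retry,more}  (external→internal)
                  [retry]
                    dual(end) = end
                  [more]
                    dual(end) = end
          [retry]
            send[Unit] = recv[Unit]
              send[Str] = recv[Str]
                dual(X) = X
      [data]
        send[Unit] = recv[Unit]
          offer{ok,done,stop} = select{ok,done,stop}  (external→internal)
            [ok]
              offer{ack,more,err} = select{ack,more,err}  (external→internal)
                [ack]
                  dual(end) = end
                [more]
                  dual(X) = X
                [err]
                  dual(end) = end
            [done]
              send[Int] = recv[Int]
                dual(end) = end
            [stop]
              recv[Bool] = send[Bool]
                dual(X) = X
      [ok]
        offer{done,stop} = select{done,stop}  (external→internal)
          [done]
            send[Int] = recv[Int]
              recv[Bool] = send[Bool]
                dual(end) = end
          [stop]
            send[Bool] = recv[Bool]
              send[Int] = recv[Int]
                dual(X) = X

recv[Unit].μX.select{ack: select{ok: select{data: select{stop: end, more: end, ok: end}, ok: recv[Unit].X, more: select{retry: end, more: end}}, retry: recv[Unit].recv[Str].X}, data: recv[Unit].select{ok: select{ack: end, more: X, err: end}, done: recv[Int].end, stop: send[Bool].X}, ok: select{done: recv[Int].send[Bool].end, stop: recv[Bool].recv[Int].X}}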